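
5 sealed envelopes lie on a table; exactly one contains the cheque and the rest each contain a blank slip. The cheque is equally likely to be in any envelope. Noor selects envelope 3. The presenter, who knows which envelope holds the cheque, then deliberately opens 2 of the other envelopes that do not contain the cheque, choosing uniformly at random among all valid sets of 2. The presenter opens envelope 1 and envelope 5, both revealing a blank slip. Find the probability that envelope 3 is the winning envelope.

Consider each possible location of the cheque in turn.
If it is in either of envelopes 1 and 5 (prior 1/5 each): that envelope was opened and seen not to hold the prize — ruled out; weight (1/5)·0 = 0 each.
If it is in either of envelopes 2 and 4 (prior 1/5 each): the presenter has 3 equally likely choices, so probability 1/3; weight (1/5)·(1/3) = 1/15 each.
If it is in envelope 3 (prior 1/5): the presenter has 6 equally likely choices, so probability 1/6; weight (1/5)·(1/6) = 1/30.
The weights sum to 1/6.
So P(the cheque in envelope 3 | the presenter opened envelope 1 and envelope 5) = (1/30) / (1/6) = 1/5.

1/5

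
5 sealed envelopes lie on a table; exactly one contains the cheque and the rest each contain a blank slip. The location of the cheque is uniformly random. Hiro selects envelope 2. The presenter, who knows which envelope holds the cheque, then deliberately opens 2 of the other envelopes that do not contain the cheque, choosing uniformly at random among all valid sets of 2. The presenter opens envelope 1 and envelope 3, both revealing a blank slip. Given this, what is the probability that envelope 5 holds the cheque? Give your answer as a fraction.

Apply Bayes' rule, conditioning on where the cheque actually is.
If it is in either of envelopes 1 and 3 (prior 1/5 each): that envelope was opened and seen not to hold the prize — ruled out; weight (1/5)·0 = 0 each.
If it is in envelope 2 (prior 1/5): the presenter has 6 equally likely choices, so probability 1/6; weight (1/5)·(1/6) = 1/30.
If it is in either of envelopes 4 and 5 (prior 1/5 each): the presenter has 3 equally likely choices, so probability 1/3; weight (1/5)·(1/3) = 1/15 each.
The weights sum to 1/6.
So P(the cheque in envelope 5 | the presenter opened envelope 1 and envelope 3) = (1/15) / (1/6) = 2/5.

2/5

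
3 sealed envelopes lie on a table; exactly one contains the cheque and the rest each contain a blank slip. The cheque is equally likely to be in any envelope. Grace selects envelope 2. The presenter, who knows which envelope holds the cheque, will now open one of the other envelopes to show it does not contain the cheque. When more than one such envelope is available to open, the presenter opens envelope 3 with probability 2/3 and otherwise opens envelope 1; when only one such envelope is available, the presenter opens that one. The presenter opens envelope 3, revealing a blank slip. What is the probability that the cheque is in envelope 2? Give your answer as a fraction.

2/5

Apply Bayes' rule, conditioning on where the cheque actually is.
If it is in envelope 1 (prior 1/3): only envelope 3 is available, probability 1; weight (1/3)·1 = 1/3.
If it is in envelope 2 (prior 1/3): envelope 3 is available, opened with probability 2/3; weight (1/3)·(2/3) = 2/9.
If it is in envelope 3 (prior 1/3): the presenter opened envelope 3, so this case is ruled out; weight (1/3)·0 = 0.
The weights sum to 5/9.
So P(the cheque in envelope 2 | the presenter opened envelope 3) = (2/9) / (5/9) = 2/5.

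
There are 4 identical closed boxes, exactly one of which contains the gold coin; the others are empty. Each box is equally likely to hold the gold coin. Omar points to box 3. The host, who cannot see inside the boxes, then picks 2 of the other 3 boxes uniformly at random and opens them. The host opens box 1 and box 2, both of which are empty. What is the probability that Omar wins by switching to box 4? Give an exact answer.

Because the host chose which boxes to open without knowing where the gold coin is, the choice is independent of the prize location. Learning that none of the 2 opened boxes holds the gold coin simply rules out those 2 locations and leaves the remaining 2 boxes still equally likely by symmetry.
So P(the gold coin in box 4) = 1/2.

1/2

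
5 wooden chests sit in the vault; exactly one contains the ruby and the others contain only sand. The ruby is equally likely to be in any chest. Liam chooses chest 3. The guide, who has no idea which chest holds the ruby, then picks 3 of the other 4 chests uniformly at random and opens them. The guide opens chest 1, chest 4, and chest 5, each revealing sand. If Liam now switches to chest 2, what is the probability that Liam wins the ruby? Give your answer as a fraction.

1/2

Because the guide chose which chests to open without knowing where the ruby is, the choice is independent of the prize location. Learning that none of the 3 opened chests holds the ruby simply rules out those 3 locations and leaves the remaining 2 chests still equally likely by symmetry.
So P(the ruby in chest 2) = 1/2.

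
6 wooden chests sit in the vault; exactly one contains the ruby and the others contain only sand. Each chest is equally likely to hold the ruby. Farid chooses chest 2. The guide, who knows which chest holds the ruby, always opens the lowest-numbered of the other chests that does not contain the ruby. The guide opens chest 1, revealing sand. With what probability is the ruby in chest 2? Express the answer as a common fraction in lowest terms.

1/5

Apply Bayes' rule, conditioning on where the ruby actually is.
If it is in chest 1 (prior 1/6): the guide opened chest 1, so this case is ruled out; weight (1/6)·0 = 0.
If it is in any of chests 2, 3, 4, 5, and 6 (prior 1/6 each): chest 1 is the lowest-numbered option available, probability 1; weight (1/6)·1 = 1/6 each.
The weights sum to 5/6.
So P(the ruby in chest 2 | the guide opened chest 1) = (1/6) / (5/6) = 1/5.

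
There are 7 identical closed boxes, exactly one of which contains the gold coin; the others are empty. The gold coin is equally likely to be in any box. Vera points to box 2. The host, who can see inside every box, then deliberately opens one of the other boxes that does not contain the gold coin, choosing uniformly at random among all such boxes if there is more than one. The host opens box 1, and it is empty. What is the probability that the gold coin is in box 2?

Condition on the true location of the gold coin.
If it is in box 1 (prior 1/7): the host opened box 1, so this case is ruled out; weight (1/7)·0 = 0.
If it is in box 2 (prior 1/7): the host has 6 equally likely choices, so probability 1/6; weight (1/7)·(1/6) = 1/42.
If it is in any of boxes 3, 4, 5, 6, and 7 (prior 1/7 each): the host has 5 equally likely choices, so probability 1/5; weight (1/7)·(1/5) = 1/35 each.
The weights sum to 1/6.
So P(the gold coin in box 2 | the host opened box 1) = (1/42) / (1/6) = 1/7.

1/7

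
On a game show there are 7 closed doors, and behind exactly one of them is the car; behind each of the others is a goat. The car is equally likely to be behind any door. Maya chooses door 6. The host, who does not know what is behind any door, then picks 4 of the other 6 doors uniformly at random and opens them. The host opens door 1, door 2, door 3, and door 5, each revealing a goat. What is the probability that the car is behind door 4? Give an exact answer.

1/3

Because the host chose which doors to open without knowing where the car is, the choice is independent of the prize location. Learning that none of the 4 opened doors holds the car simply rules out those 4 locations and leaves the remaining 3 doors still equally likely by symmetry.
So P(the car behind door 4) = 1/3.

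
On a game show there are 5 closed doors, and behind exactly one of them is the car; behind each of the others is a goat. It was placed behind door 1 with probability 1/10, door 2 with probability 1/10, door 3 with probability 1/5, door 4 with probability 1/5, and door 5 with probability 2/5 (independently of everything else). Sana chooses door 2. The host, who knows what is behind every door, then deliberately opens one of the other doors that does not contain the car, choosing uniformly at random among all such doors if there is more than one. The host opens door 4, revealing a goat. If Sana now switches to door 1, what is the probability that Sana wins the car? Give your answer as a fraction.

Apply Bayes' rule, conditioning on where the car actually is.
If it is behind door 1 (prior 1/10): the host has 3 equally likely choices, so probability 1/3; weight (1/10)·(1/3) = 1/30.
If it is behind door 2 (prior 1/10): the host has 4 equally likely choices, so probability 1/4; weight (1/10)·(1/4) = 1/40.
If it is behind door 3 (prior 1/5): the host has 3 equally likely choices, so probability 1/3; weight (1/5)·(1/3) = 1/15.
If it is behind door 4 (prior 1/5): the host opened door 4, so this case is ruled out; weight (1/5)·0 = 0.
If it is behind door 5 (prior 2/5): the host has 3 equally likely choices, so probability 1/3; weight (2/5)·(1/3) = 2/15.
The weights sum to 31/120.
So P(the car behind door 1 | the host opened door 4) = (1/30) / (31/120) = 4/31.

4/31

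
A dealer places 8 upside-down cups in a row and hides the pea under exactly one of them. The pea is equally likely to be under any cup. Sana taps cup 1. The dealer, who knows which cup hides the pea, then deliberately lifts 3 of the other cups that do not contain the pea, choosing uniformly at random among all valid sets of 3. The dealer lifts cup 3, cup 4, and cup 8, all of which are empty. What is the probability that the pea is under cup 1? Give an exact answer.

Apply Bayes' rule, conditioning on where the pea actually is.
If it is under cup 1 (prior 1/8): the dealer has 35 equally likely choices, so probability 1/35; weight (1/8)·(1/35) = 1/280.
If it is under any of cups 2, 5, 6, and 7 (prior 1/8 each): the dealer has 20 equally likely choices, so probability 1/20; weight (1/8)·(1/20) = 1/160 each.
If it is under any of cups 3, 4, and 8 (prior 1/8 each): that cup was opened and seen not to hold the prize — ruled out; weight (1/8)·0 = 0 each.
The weights sum to 1/35.
So P(the pea under cup 1 | the dealer opened cup 3, cup 4, and cup 8) = (1/280) / (1/35) = 1/8.

1/8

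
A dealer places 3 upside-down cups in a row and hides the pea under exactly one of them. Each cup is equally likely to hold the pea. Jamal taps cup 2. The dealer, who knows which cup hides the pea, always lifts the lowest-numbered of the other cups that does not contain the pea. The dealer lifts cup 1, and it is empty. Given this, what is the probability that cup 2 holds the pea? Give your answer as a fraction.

Consider each possible location of the pea in turn.
If it is under cup 1 (prior 1/3): the dealer opened cup 1, so this case is ruled out; weight (1/3)·0 = 0.
If it is under either of cups 2 and 3 (prior 1/3 each): cup 1 is the lowest-numbered option available, probability 1; weight (1/3)·1 = 1/3 each.
The weights sum to 2/3.
So P(the pea under cup 2 | the dealer opened cup 1) = (1/3) / (2/3) = 1/2.

1/2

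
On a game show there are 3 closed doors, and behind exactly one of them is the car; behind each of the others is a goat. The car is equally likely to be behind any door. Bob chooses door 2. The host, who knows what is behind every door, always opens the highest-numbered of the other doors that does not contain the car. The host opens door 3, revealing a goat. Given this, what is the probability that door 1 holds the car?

Condition on the true location of the car.
If it is behind either of doors 1 and 2 (prior 1/3 each): door 3 is the highest-numbered option available, probability 1; weight (1/3)·1 = 1/3 each.
If it is behind door 3 (prior 1/3): the host opened door 3, so this case is ruled out; weight (1/3)·0 = 0.
The weights sum to 2/3.
So P(the car behind door 1 | the host opened door 3) = (1/3) / (2/3) = 1/2.

1/2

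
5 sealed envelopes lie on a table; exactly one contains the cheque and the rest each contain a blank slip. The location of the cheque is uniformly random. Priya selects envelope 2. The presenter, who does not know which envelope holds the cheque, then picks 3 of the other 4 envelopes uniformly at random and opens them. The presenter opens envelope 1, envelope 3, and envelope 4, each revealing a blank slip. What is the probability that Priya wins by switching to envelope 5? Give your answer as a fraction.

Condition on the true location of the cheque.
If it is in any of envelopes 1, 3, and 4 (prior 1/5 each): that envelope was opened and seen not to hold the prize — ruled out; weight (1/5)·0 = 0 each.
If it is in either of envelopes 2 and 5 (prior 1/5 each): the presenter picks exactly this set with probability 1/4 regardless, and none is the prize; weight (1/5)·(1/4) = 1/20 each.
The weights sum to 1/10.
So P(the cheque in envelope 5 | the presenter opened envelope 1, envelope 3, and envelope 4) = (1/20) / (1/10) = 1/2.

1/2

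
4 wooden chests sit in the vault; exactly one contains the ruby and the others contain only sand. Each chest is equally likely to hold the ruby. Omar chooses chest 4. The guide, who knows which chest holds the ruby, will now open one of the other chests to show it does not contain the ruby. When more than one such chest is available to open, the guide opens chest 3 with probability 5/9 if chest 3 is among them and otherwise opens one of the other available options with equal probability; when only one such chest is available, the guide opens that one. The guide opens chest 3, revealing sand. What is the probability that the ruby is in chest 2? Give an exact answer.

1/3

Condition on the true location of the ruby.
If it is in any of chests 1, 2, and 4 (prior 1/4 each): chest 3 is available, opened with probability 5/9; weight (1/4)·(5/9) = 5/36 each.
If it is in chest 3 (prior 1/4): the guide opened chest 3, so this case is ruled out; weight (1/4)·0 = 0.
The weights sum to 5/12.
So P(the ruby in chest 2 | the guide opened chest 3) = (5/36) / (5/12) = 1/3.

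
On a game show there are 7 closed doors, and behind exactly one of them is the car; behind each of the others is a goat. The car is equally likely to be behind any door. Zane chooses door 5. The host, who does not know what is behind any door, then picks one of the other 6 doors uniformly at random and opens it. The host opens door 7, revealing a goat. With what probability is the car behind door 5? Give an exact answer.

1/6

Condition on the true location of the car.
If it is behind any of doors 1, 2, 3, 4, 5, and 6 (prior 1/7 each): the host picks door 7 with probability 1/6 regardless, and it is not the prize; weight (1/7)·(1/6) = 1/42 each.
If it is behind door 7 (prior 1/7): the host opened door 7, so this case is ruled out; weight (1/7)·0 = 0.
The weights sum to 1/7.
So P(the car behind door 5 | the host opened door 7) = (1/42) / (1/7) = 1/6.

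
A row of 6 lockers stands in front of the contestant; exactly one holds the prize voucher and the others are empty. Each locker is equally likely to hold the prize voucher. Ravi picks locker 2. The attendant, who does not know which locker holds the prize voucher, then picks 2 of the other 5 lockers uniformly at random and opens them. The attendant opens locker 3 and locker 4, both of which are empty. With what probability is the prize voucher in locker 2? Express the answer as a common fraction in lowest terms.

1/4

Condition on the true location of the prize voucher.
If it is in any of lockers 1, 2, 5, and 6 (prior 1/6 each): the attendant picks exactly this set with probability 1/10 regardless, and none is the prize; weight (1/6)·(1/10) = 1/60 each.
If it is in either of lockers 3 and 4 (prior 1/6 each): that locker was opened and seen not to hold the prize — ruled out; weight (1/6)·0 = 0 each.
The weights sum to 1/15.
So P(the prize voucher in locker 2 | the attendant opened locker 3 and locker 4) = (1/60) / (1/15) = 1/4.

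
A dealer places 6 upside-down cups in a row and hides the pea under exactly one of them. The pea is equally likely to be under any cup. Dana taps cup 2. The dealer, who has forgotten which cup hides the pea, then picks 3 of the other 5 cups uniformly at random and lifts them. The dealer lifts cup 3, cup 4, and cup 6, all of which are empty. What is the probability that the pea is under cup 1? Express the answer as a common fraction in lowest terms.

Condition on the true location of the pea.
If it is under any of cups 1, 2, and 5 (prior 1/6 each): the dealer picks exactly this set with probability 1/10 regardless, and none is the prize; weight (1/6)·(1/10) = 1/60 each.
If it is under any of cups 3, 4, and 6 (prior 1/6 each): that cup was opened and seen not to hold the prize — ruled out; weight (1/6)·0 = 0 each.
The weights sum to 1/20.
So P(the pea under cup 1 | the dealer opened cup 3, cup 4, and cup 6) = (1/60) / (1/20) = 1/3.

1/3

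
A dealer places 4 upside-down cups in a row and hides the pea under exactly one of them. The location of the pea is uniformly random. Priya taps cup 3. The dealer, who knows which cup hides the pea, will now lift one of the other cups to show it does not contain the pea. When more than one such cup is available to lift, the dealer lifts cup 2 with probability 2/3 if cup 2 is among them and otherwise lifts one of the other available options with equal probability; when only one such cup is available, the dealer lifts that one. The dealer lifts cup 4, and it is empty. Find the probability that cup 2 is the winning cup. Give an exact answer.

Apply Bayes' rule, conditioning on where the pea actually is.
If it is under cup 1 (prior 1/4): cup 2 is available but not opened, probability 1/3; weight (1/4)·(1/3) = 1/12.
If it is under cup 2 (prior 1/4): cup 2 holds the prize so is unavailable; the dealer chooses uniformly among the 2 others, probability 1/2; weight (1/4)·(1/2) = 1/8.
If it is under cup 3 (prior 1/4): cup 2 is available but not opened; cup 4 gets probability (1 − 2/3)/2 = 1/6; weight (1/4)·(1/6) = 1/24.
If it is under cup 4 (prior 1/4): the dealer opened cup 4, so this case is ruled out; weight (1/4)·0 = 0.
The weights sum to 1/4.
So P(the pea under cup 2 | the dealer opened cup 4) = (1/8) / (1/4) = 1/2.

1/2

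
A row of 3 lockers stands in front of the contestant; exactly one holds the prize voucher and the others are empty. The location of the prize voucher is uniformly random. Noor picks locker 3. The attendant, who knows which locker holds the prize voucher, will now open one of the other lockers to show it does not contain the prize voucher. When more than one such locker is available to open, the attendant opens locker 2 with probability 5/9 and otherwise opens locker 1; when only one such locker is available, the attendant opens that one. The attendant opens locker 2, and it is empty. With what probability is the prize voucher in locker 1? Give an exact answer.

9/14

Consider each possible location of the prize voucher in turn.
If it is in locker 1 (prior 1/3): only locker 2 is available, probability 1; weight (1/3)·1 = 1/3.
If it is in locker 2 (prior 1/3): the attendant opened locker 2, so this case is ruled out; weight (1/3)·0 = 0.
If it is in locker 3 (prior 1/3): locker 2 is available, opened with probability 5/9; weight (1/3)·(5/9) = 5/27.
The weights sum to 14/27.
So P(the prize voucher in locker 1 | the attendant opened locker 2) = (1/3) / (14/27) = 9/14.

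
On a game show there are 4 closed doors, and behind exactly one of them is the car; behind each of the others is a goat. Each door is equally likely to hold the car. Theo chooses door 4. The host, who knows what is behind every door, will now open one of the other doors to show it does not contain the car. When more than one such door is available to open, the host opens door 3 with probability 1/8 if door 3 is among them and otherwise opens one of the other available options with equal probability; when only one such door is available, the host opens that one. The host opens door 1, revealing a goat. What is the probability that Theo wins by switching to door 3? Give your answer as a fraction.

Condition on the true location of the car.
If it is behind door 1 (prior 1/4): the host opened door 1, so this case is ruled out; weight (1/4)·0 = 0.
If it is behind door 2 (prior 1/4): door 3 is available but not opened, probability 7/8; weight (1/4)·(7/8) = 7/32.
If it is behind door 3 (prior 1/4): door 3 holds the prize so is unavailable; the host chooses uniformly among the 2 others, probability 1/2; weight (1/4)·(1/2) = 1/8.
If it is behind door 4 (prior 1/4): door 3 is available but not opened; door 1 gets probability (1 − 1/8)/2 = 7/16; weight (1/4)·(7/16) = 7/64.
The weights sum to 29/64.
So P(the car behind door 3 | the host opened door 1) = (1/8) / (29/64) = 8/29.

8/29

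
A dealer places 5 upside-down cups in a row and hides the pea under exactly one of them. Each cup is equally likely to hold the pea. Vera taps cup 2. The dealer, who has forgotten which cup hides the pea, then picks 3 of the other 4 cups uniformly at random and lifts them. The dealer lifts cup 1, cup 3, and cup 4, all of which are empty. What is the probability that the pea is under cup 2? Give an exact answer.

1/2

Condition on the true location of the pea.
If it is under any of cups 1, 3, and 4 (prior 1/5 each): that cup was opened and seen not to hold the prize — ruled out; weight (1/5)·0 = 0 each.
If it is under either of cups 2 and 5 (prior 1/5 each): the dealer picks exactly this set with probability 1/4 regardless, and none is the prize; weight (1/5)·(1/4) = 1/20 each.
The weights sum to 1/10.
So P(the pea under cup 2 | the dealer opened cup 1, cup 3, and cup 4) = (1/20) / (1/10) = 1/2.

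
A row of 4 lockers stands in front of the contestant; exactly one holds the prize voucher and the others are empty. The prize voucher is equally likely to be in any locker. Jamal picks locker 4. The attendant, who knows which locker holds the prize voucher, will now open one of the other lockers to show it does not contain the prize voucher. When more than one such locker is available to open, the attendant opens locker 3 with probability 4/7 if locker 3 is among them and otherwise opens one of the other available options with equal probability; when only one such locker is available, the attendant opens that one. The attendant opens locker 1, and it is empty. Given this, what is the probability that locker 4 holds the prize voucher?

3/16

Apply Bayes' rule, conditioning on where the prize voucher actually is.
If it is in locker 1 (prior 1/4): the attendant opened locker 1, so this case is ruled out; weight (1/4)·0 = 0.
If it is in locker 2 (prior 1/4): locker 3 is available but not opened, probability 3/7; weight (1/4)·(3/7) = 3/28.
If it is in locker 3 (prior 1/4): locker 3 holds the prize so is unavailable; the attendant chooses uniformly among the 2 others, probability 1/2; weight (1/4)·(1/2) = 1/8.
If it is in locker 4 (prior 1/4): locker 3 is available but not opened; locker 1 gets probability (1 − 4/7)/2 = 3/14; weight (1/4)·(3/14) = 3/56.
The weights sum to 2/7.
So P(the prize voucher in locker 4 | the attendant opened locker 1) = (3/56) / (2/7) = 3/16.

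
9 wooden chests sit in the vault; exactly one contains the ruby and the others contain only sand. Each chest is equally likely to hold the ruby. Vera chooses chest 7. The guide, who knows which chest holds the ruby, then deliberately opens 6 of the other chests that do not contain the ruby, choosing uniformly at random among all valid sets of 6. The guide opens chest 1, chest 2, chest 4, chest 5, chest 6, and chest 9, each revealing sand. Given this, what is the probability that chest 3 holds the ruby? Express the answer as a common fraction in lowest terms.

Apply Bayes' rule, conditioning on where the ruby actually is.
If it is in any of chests 1, 2, 4, 5, 6, and 9 (prior 1/9 each): that chest was opened and seen not to hold the prize — ruled out; weight (1/9)·0 = 0 each.
If it is in either of chests 3 and 8 (prior 1/9 each): the guide has 7 equally likely choices, so probability 1/7; weight (1/9)·(1/7) = 1/63 each.
If it is in chest 7 (prior 1/9): the guide has 28 equally likely choices, so probability 1/28; weight (1/9)·(1/28) = 1/252.
The weights sum to 1/28.
So P(the ruby in chest 3 | the guide opened chest 1, chest 2, chest 4, chest 5, chest 6, and chest 9) = (1/63) / (1/28) = 4/9.

4/9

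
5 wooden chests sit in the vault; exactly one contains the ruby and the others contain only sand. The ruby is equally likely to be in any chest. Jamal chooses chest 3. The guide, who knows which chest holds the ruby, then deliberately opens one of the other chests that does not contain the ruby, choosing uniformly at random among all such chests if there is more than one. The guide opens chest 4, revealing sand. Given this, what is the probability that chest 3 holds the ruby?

Condition on the true location of the ruby.
If it is in any of chests 1, 2, and 5 (prior 1/5 each): the guide has 3 equally likely choices, so probability 1/3; weight (1/5)·(1/3) = 1/15 each.
If it is in chest 3 (prior 1/5): the guide has 4 equally likely choices, so probability 1/4; weight (1/5)·(1/4) = 1/20.
If it is in chest 4 (prior 1/5): the guide opened chest 4, so this case is ruled out; weight (1/5)·0 = 0.
The weights sum to 1/4.
So P(the ruby in chest 3 | the guide opened chest 4) = (1/20) / (1/4) = 1/5.

1/5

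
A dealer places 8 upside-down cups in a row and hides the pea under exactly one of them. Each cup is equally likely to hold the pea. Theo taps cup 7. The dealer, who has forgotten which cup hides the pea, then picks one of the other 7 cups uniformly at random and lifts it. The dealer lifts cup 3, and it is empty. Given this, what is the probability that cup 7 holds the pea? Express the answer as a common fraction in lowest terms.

Because the dealer chose which cup to lift without knowing where the pea is, the choice is independent of the prize location. Learning that cup 3 does not hold the pea simply rules out that one location and leaves the remaining 7 cups still equally likely by symmetry.
So P(the pea under cup 7) = 1/7.

1/7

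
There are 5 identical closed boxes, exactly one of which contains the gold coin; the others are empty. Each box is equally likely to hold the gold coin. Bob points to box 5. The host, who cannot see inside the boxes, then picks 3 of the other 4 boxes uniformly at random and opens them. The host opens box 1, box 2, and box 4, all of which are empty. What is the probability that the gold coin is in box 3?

Because the host chose which boxes to open without knowing where the gold coin is, the choice is independent of the prize location. Learning that none of the 3 opened boxes holds the gold coin simply rules out those 3 locations and leaves the remaining 2 boxes still equally likely by symmetry.
So P(the gold coin in box 3) = 1/2.

1/2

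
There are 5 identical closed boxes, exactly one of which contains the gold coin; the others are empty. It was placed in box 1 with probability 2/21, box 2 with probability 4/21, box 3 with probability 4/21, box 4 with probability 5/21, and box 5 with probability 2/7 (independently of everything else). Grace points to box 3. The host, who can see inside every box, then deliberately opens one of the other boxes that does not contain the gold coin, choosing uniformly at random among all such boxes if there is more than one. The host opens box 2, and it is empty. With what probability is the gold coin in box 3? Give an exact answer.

Apply Bayes' rule, conditioning on where the gold coin actually is.
If it is in box 1 (prior 2/21): the host has 3 equally likely choices, so probability 1/3; weight (2/21)·(1/3) = 2/63.
If it is in box 2 (prior 4/21): the host opened box 2, so this case is ruled out; weight (4/21)·0 = 0.
If it is in box 3 (prior 4/21): the host has 4 equally likely choices, so probability 1/4; weight (4/21)·(1/4) = 1/21.
If it is in box 4 (prior 5/21): the host has 3 equally likely choices, so probability 1/3; weight (5/21)·(1/3) = 5/63.
If it is in box 5 (prior 2/7): the host has 3 equally likely choices, so probability 1/3; weight (2/7)·(1/3) = 2/21.
The weights sum to 16/63.
So P(the gold coin in box 3 | the host opened box 2) = (1/21) / (16/63) = 3/16.

3/16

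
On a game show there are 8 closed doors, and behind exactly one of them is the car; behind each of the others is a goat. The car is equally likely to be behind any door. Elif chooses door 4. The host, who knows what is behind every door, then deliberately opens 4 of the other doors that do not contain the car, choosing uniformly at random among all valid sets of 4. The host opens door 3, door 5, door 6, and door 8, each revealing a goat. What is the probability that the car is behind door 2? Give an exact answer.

Apply Bayes' rule, conditioning on where the car actually is.
If it is behind any of doors 1, 2, and 7 (prior 1/8 each): the host has 15 equally likely choices, so probability 1/15; weight (1/8)·(1/15) = 1/120 each.
If it is behind any of doors 3, 5, 6, and 8 (prior 1/8 each): that door was opened and seen not to hold the prize — ruled out; weight (1/8)·0 = 0 each.
If it is behind door 4 (prior 1/8): the host has 35 equally likely choices, so probability 1/35; weight (1/8)·(1/35) = 1/280.
The weights sum to 1/35.
So P(the car behind door 2 | the host opened door 3, door 5, door 6, and door 8) = (1/120) / (1/35) = 7/24.

7/24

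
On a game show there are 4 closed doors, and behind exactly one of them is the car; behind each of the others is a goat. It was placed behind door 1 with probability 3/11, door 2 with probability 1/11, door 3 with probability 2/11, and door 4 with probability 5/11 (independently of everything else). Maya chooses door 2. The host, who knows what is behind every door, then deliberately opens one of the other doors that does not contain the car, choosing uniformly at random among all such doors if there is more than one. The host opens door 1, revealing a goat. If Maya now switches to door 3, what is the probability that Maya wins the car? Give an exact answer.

6/23

Condition on the true location of the car.
If it is behind door 1 (prior 3/11): the host opened door 1, so this case is ruled out; weight (3/11)·0 = 0.
If it is behind door 2 (prior 1/11): the host has 3 equally likely choices, so probability 1/3; weight (1/11)·(1/3) = 1/33.
If it is behind door 3 (prior 2/11): the host has 2 equally likely choices, so probability 1/2; weight (2/11)·(1/2) = 1/11.
If it is behind door 4 (prior 5/11): the host has 2 equally likely choices, so probability 1/2; weight (5/11)·(1/2) = 5/22.
The weights sum to 23/66.
So P(the car behind door 3 | the host opened door 1) = (1/11) / (23/66) = 6/23.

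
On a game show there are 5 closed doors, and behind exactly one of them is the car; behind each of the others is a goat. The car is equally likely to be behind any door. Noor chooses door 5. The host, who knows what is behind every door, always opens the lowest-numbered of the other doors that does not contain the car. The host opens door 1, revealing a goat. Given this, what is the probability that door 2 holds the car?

1/4

Apply Bayes' rule, conditioning on where the car actually is.
If it is behind door 1 (prior 1/5): the host opened door 1, so this case is ruled out; weight (1/5)·0 = 0.
If it is behind any of doors 2, 3, 4, and 5 (prior 1/5 each): door 1 is the lowest-numbered option available, probability 1; weight (1/5)·1 = 1/5 each.
The weights sum to 4/5.
So P(the car behind door 2 | the host opened door 1) = (1/5) / (4/5) = 1/4.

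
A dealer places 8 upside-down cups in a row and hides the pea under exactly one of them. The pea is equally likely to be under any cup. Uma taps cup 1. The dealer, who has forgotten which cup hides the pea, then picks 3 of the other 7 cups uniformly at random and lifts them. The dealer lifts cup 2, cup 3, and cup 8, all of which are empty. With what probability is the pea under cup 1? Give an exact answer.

Apply Bayes' rule, conditioning on where the pea actually is.
If it is under any of cups 1, 4, 5, 6, and 7 (prior 1/8 each): the dealer picks exactly this set with probability 1/35 regardless, and none is the prize; weight (1/8)·(1/35) = 1/280 each.
If it is under any of cups 2, 3, and 8 (prior 1/8 each): that cup was opened and seen not to hold the prize — ruled out; weight (1/8)·0 = 0 each.
The weights sum to 1/56.
So P(the pea under cup 1 | the dealer opened cup 2, cup 3, and cup 8) = (1/280) / (1/56) = 1/5.

1/5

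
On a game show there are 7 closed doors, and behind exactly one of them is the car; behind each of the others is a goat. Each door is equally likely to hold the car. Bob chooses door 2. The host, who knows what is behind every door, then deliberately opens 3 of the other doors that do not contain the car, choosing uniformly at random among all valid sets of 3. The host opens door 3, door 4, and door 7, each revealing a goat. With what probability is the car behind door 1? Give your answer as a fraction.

2/7

Apply Bayes' rule, conditioning on where the car actually is.
If it is behind any of doors 1, 5, and 6 (prior 1/7 each): the host has 10 equally likely choices, so probability 1/10; weight (1/7)·(1/10) = 1/70 each.
If it is behind door 2 (prior 1/7): the host has 20 equally likely choices, so probability 1/20; weight (1/7)·(1/20) = 1/140.
If it is behind any of doors 3, 4, and 7 (prior 1/7 each): that door was opened and seen not to hold the prize — ruled out; weight (1/7)·0 = 0 each.
The weights sum to 1/20.
So P(the car behind door 1 | the host opened door 3, door 4, and door 7) = (1/70) / (1/20) = 2/7.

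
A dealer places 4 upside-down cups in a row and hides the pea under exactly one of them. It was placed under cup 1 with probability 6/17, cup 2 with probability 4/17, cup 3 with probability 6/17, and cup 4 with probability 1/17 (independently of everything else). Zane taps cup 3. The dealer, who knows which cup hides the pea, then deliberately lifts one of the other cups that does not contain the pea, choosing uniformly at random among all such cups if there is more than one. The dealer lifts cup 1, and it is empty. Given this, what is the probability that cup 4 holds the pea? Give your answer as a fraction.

1/9

Condition on the true location of the pea.
If it is under cup 1 (prior 6/17): the dealer opened cup 1, so this case is ruled out; weight (6/17)·0 = 0.
If it is under cup 2 (prior 4/17): the dealer has 2 equally likely choices, so probability 1/2; weight (4/17)·(1/2) = 2/17.
If it is under cup 3 (prior 6/17): the dealer has 3 equally likely choices, so probability 1/3; weight (6/17)·(1/3) = 2/17.
If it is under cup 4 (prior 1/17): the dealer has 2 equally likely choices, so probability 1/2; weight (1/17)·(1/2) = 1/34.
The weights sum to 9/34.
So P(the pea under cup 4 | the dealer opened cup 1) = (1/34) / (9/34) = 1/9.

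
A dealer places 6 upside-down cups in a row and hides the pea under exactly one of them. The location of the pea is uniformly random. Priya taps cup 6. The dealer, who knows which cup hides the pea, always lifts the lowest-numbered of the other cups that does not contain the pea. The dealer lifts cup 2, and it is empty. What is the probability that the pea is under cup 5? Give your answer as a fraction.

Condition on the true location of the pea.
If it is under cup 1 (prior 1/6): cup 2 is the lowest-numbered option available, probability 1; weight (1/6)·1 = 1/6.
If it is under cup 2 (prior 1/6): the dealer opened cup 2, so this case is ruled out; weight (1/6)·0 = 0.
If it is under any of cups 3, 4, 5, and 6 (prior 1/6 each): the dealer would have opened cup 1 instead, probability 0; weight (1/6)·0 = 0 each.
The weights sum to 1/6.
So P(the pea under cup 5 | the dealer opened cup 2) = 0 / (1/6) = 0.

0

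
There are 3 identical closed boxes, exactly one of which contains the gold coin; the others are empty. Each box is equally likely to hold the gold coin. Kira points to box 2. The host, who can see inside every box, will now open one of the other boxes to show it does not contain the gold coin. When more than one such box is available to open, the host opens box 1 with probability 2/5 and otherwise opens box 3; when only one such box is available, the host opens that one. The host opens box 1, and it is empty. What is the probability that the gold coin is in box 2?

2/7

Consider each possible location of the gold coin in turn.
If it is in box 1 (prior 1/3): the host opened box 1, so this case is ruled out; weight (1/3)·0 = 0.
If it is in box 2 (prior 1/3): box 1 is available, opened with probability 2/5; weight (1/3)·(2/5) = 2/15.
If it is in box 3 (prior 1/3): only box 1 is available, probability 1; weight (1/3)·1 = 1/3.
The weights sum to 7/15.
So P(the gold coin in box 2 | the host opened box 1) = (2/15) / (7/15) = 2/7.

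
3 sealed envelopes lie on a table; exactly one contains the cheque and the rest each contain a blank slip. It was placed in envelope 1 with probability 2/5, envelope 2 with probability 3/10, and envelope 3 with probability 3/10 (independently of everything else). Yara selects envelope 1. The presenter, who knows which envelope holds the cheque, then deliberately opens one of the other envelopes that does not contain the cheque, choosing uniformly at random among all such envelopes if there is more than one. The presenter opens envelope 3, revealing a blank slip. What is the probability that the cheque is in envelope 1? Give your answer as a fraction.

Apply Bayes' rule, conditioning on where the cheque actually is.
If it is in envelope 1 (prior 2/5): the presenter has 2 equally likely choices, so probability 1/2; weight (2/5)·(1/2) = 1/5.
If it is in envelope 2 (prior 3/10): the presenter has no choice, probability 1; weight (3/10)·1 = 3/10.
If it is in envelope 3 (prior 3/10): the presenter opened envelope 3, so this case is ruled out; weight (3/10)·0 = 0.
The weights sum to 1/2.
So P(the cheque in envelope 1 | the presenter opened envelope 3) = (1/5) / (1/2) = 2/5.

2/5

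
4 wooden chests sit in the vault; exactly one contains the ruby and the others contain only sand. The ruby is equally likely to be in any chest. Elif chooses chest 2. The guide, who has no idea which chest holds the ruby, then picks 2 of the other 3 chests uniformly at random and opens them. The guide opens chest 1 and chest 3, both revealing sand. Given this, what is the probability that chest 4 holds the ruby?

1/2

Condition on the true location of the ruby.
If it is in either of chests 1 and 3 (prior 1/4 each): that chest was opened and seen not to hold the prize — ruled out; weight (1/4)·0 = 0 each.
If it is in either of chests 2 and 4 (prior 1/4 each): the guide picks exactly this set with probability 1/3 regardless, and none is the prize; weight (1/4)·(1/3) = 1/12 each.
The weights sum to 1/6.
So P(the ruby in chest 4 | the guide opened chest 1 and chest 3) = (1/12) / (1/6) = 1/2.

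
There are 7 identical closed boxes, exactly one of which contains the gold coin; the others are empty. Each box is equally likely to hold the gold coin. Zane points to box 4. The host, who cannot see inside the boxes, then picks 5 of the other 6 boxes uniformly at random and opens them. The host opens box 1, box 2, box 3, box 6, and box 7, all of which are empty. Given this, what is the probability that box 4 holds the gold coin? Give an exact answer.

1/2

Because the host chose which boxes to open without knowing where the gold coin is, the choice is independent of the prize location. Learning that none of the 5 opened boxes holds the gold coin simply rules out those 5 locations and leaves the remaining 2 boxes still equally likely by symmetry.
So P(the gold coin in box 4) = 1/2.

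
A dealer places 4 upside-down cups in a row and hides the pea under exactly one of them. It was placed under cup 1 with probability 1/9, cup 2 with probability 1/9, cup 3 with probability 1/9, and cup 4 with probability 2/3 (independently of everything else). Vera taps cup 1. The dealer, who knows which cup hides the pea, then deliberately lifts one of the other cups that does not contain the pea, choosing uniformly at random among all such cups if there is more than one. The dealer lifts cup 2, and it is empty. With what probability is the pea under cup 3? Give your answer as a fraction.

Consider each possible location of the pea in turn.
If it is under cup 1 (prior 1/9): the dealer has 3 equally likely choices, so probability 1/3; weight (1/9)·(1/3) = 1/27.
If it is under cup 2 (prior 1/9): the dealer opened cup 2, so this case is ruled out; weight (1/9)·0 = 0.
If it is under cup 3 (prior 1/9): the dealer has 2 equally likely choices, so probability 1/2; weight (1/9)·(1/2) = 1/18.
If it is under cup 4 (prior 2/3): the dealer has 2 equally likely choices, so probability 1/2; weight (2/3)·(1/2) = 1/3.
The weights sum to 23/54.
So P(the pea under cup 3 | the dealer opened cup 2) = (1/18) / (23/54) = 3/23.

3/23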